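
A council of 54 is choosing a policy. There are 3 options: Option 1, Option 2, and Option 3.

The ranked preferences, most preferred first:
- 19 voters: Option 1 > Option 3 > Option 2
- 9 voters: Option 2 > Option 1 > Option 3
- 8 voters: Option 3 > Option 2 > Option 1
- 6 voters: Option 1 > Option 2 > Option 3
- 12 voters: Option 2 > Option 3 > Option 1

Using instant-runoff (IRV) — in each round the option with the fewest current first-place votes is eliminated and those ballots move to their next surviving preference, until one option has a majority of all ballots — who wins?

Round 1: Option 1 25, Option 2 21, Option 3 8. Option 3 eliminated.
Round 2: Option 1 25, Option 2 29. Option 2 has a majority (≥28).

Option 2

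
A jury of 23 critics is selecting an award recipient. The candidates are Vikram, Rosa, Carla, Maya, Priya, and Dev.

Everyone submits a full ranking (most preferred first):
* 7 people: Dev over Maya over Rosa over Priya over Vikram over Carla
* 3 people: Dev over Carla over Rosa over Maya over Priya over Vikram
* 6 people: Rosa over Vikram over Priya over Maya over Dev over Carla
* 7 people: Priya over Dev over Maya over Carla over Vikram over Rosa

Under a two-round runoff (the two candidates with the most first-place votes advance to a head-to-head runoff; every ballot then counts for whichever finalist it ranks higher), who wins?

Round 1 first-place votes: Vikram 0, Rosa 6, Carla 0, Maya 0, Priya 7, Dev 10. Dev and Priya advance.
Runoff: Dev is ranked above Priya on 10 ballots, Priya above Dev on 13.

Priya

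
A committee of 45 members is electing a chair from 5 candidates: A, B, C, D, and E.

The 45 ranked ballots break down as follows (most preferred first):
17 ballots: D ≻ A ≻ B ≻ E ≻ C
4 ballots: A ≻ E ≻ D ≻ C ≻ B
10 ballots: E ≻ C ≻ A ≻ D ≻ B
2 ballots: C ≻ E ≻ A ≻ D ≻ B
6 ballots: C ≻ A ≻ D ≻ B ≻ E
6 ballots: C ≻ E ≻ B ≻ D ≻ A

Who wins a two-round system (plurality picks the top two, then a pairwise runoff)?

C

Round 1 first-place votes: A 4, B 0, C 14, D 17, E 10. D and C advance.
Runoff: D is ranked above C on 21 ballots, C above D on 24.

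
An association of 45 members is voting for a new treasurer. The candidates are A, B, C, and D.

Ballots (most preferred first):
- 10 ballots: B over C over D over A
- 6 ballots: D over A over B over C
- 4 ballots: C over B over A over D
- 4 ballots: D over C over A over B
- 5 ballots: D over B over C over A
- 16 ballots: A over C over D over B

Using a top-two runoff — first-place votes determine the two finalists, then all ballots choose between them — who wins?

D

Round 1 first-place votes: A 16, B 10, C 4, D 15. A and D advance.
Runoff: A is ranked above D on 20 ballots, D above A on 25.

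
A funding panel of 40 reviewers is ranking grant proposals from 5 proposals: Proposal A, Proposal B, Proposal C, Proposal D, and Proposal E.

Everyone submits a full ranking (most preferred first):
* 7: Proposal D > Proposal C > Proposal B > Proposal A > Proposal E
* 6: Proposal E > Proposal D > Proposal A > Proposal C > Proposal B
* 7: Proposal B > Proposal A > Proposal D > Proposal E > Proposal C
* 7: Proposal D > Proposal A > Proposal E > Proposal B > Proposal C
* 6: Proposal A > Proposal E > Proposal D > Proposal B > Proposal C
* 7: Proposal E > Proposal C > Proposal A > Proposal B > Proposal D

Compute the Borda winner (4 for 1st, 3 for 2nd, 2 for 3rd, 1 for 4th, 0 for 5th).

Proposal A: 7×1 + 6×2 + 7×3 + 7×3 + 6×4 + 7×2 = 99
Proposal B: 7×2 + 6×0 + 7×4 + 7×1 + 6×1 + 7×1 = 62
Proposal C: 7×3 + 6×1 + 7×0 + 7×0 + 6×0 + 7×3 = 48
Proposal D: 7×4 + 6×3 + 7×2 + 7×4 + 6×2 + 7×0 = 100
Proposal E: 7×0 + 6×4 + 7×1 + 7×2 + 6×3 + 7×4 = 91

Proposal D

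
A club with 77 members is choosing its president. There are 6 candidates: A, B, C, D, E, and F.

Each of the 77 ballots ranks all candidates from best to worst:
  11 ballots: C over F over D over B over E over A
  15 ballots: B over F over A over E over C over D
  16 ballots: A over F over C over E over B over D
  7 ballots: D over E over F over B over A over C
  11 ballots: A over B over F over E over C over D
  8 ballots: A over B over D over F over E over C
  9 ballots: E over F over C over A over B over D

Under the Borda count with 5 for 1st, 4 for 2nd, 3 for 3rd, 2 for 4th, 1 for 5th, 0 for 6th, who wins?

F

A: 11×0 + 15×3 + 16×5 + 7×1 + 11×5 + 8×5 + 9×2 = 245
B: 11×2 + 15×5 + 16×1 + 7×2 + 11×4 + 8×4 + 9×1 = 212
C: 11×5 + 15×1 + 16×3 + 7×0 + 11×1 + 8×0 + 9×3 = 156
D: 11×3 + 15×0 + 16×0 + 7×5 + 11×0 + 8×3 + 9×0 = 92
E: 11×1 + 15×2 + 16×2 + 7×4 + 11×2 + 8×1 + 9×5 = 176
F: 11×4 + 15×4 + 16×4 + 7×3 + 11×3 + 8×2 + 9×4 = 274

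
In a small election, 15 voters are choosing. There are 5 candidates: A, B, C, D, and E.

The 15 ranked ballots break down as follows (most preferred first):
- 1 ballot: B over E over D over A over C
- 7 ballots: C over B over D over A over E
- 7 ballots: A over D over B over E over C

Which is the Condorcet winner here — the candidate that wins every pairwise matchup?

B vs A: 8–7
B vs C: 8–7
B vs D: 8–7
B vs E: 15–0
B beats every other candidate.

B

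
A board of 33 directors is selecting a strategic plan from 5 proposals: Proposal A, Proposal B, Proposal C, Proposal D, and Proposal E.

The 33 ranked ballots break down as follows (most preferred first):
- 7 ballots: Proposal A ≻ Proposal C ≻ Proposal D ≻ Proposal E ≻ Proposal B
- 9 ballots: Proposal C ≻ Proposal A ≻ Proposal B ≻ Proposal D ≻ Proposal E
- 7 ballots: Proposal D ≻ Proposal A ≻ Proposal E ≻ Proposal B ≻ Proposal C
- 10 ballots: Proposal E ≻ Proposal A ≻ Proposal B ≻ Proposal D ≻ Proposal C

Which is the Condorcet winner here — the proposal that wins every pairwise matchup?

Proposal A vs Proposal B: 33–0
Proposal A vs Proposal C: 24–9
Proposal A vs Proposal D: 26–7
Proposal A vs Proposal E: 23–10
Proposal A beats every other proposal.

Proposal A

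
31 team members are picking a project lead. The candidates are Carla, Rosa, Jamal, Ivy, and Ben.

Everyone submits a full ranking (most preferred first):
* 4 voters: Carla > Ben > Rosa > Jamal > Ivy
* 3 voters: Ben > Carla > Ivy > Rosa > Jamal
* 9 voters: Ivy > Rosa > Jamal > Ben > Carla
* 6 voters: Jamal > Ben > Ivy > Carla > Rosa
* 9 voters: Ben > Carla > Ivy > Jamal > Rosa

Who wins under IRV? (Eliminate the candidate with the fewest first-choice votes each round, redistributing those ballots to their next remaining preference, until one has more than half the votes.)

Round 1: Carla 4, Rosa 0, Jamal 6, Ivy 9, Ben 12. Rosa eliminated.
Round 2: Carla 4, Jamal 6, Ivy 9, Ben 12. Carla eliminated.
Round 3: Jamal 6, Ivy 9, Ben 16. Ben has a majority (≥16).

Ben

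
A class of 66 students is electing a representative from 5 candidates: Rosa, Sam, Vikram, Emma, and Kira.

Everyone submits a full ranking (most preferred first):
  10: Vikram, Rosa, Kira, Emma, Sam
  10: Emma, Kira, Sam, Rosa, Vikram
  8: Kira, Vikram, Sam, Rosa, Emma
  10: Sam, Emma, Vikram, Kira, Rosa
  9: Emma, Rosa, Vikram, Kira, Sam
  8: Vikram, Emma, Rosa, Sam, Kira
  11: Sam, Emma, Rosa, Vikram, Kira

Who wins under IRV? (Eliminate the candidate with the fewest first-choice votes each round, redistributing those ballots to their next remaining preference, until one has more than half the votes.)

Round 1: Rosa 0, Sam 21, Vikram 18, Emma 19, Kira 8. Rosa eliminated.
Round 2: Sam 21, Vikram 18, Emma 19, Kira 8. Kira eliminated.
Round 3: Sam 21, Vikram 26, Emma 19. Emma eliminated.
Round 4: Sam 31, Vikram 35. Vikram has a majority (≥34).

Vikram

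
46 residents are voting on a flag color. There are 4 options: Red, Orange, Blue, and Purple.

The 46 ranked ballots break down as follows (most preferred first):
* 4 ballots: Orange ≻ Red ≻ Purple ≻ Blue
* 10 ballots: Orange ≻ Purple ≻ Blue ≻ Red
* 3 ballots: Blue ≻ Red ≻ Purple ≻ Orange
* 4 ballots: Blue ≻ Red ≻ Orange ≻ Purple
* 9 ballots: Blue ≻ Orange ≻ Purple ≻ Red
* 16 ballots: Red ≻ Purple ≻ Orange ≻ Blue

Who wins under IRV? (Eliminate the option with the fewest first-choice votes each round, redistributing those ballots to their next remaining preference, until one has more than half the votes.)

Blue

Round 1: Red 16, Orange 14, Blue 16, Purple 0. Purple eliminated.
Round 2: Red 16, Orange 14, Blue 16. Orange eliminated.
Round 3: Red 20, Blue 26. Blue has a majority (≥24).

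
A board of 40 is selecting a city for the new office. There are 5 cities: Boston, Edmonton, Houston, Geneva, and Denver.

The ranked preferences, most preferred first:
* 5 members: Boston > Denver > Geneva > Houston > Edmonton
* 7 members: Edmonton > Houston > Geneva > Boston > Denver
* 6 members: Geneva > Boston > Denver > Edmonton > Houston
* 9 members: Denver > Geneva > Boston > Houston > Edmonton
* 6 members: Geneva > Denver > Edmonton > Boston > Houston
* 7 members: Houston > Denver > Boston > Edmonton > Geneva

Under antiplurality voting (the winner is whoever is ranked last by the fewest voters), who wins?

Last-place votes: Boston 0, Edmonton 14, Houston 12, Geneva 7, Denver 7.

Boston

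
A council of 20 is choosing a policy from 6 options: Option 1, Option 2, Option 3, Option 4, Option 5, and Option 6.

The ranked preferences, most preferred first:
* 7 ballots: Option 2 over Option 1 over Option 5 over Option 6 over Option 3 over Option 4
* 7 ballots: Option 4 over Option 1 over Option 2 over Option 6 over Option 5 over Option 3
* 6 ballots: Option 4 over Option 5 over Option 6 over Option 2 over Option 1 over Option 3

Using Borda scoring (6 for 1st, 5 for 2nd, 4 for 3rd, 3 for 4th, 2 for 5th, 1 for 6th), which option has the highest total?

Option 2

Option 1: 7×5 + 7×5 + 6×2 = 82
Option 2: 7×6 + 7×4 + 6×3 = 88
Option 3: 7×2 + 7×1 + 6×1 = 27
Option 4: 7×1 + 7×6 + 6×6 = 85
Option 5: 7×4 + 7×2 + 6×5 = 72
Option 6: 7×3 + 7×3 + 6×4 = 66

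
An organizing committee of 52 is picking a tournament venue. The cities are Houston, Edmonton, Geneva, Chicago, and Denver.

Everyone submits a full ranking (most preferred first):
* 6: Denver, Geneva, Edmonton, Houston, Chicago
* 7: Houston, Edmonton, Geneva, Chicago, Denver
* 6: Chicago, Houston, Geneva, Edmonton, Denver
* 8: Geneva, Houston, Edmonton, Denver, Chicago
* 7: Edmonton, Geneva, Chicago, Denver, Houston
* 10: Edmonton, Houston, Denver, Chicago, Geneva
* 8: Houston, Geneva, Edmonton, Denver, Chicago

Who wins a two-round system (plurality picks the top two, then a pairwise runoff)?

Houston

Round 1 first-place votes: Houston 15, Edmonton 17, Geneva 8, Chicago 6, Denver 6. Edmonton and Houston advance.
Runoff: Edmonton is ranked above Houston on 23 ballots, Houston above Edmonton on 29.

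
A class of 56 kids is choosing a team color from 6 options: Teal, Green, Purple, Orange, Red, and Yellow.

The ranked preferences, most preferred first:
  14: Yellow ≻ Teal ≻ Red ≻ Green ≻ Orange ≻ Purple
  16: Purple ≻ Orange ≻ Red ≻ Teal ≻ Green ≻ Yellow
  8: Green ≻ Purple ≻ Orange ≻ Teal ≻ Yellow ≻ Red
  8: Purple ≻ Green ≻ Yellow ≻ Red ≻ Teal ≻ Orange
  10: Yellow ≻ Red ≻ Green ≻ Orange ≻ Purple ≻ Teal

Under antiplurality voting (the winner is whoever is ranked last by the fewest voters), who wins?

Last-place votes: Teal 10, Green 0, Purple 14, Orange 8, Red 8, Yellow 16.

Green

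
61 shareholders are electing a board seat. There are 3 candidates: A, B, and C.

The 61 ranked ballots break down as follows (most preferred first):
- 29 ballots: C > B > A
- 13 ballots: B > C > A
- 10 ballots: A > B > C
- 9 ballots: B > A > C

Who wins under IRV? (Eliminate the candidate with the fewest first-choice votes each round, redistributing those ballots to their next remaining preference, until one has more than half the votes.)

B

Round 1: A 10, B 22, C 29. A eliminated.
Round 2: B 32, C 29. B has a majority (≥31).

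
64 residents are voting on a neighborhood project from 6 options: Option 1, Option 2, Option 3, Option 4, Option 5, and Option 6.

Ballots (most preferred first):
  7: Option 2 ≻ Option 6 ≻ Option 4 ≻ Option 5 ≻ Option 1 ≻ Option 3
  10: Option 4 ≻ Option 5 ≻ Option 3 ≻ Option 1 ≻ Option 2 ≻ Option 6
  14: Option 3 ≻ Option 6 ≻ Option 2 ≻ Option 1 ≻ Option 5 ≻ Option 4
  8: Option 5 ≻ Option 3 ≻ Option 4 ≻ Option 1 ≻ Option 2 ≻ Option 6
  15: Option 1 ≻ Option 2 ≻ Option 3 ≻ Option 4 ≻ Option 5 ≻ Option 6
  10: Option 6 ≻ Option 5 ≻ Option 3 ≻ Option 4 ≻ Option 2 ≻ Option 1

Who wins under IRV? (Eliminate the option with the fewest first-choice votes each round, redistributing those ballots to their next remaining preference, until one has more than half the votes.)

Round 1: Option 1 15, Option 2 7, Option 3 14, Option 4 10, Option 5 8, Option 6 10. Option 2 eliminated.
Round 2: Option 1 15, Option 3 14, Option 4 10, Option 5 8, Option 6 17. Option 5 eliminated.
Round 3: Option 1 15, Option 3 22, Option 4 10, Option 6 17. Option 4 eliminated.
Round 4: Option 1 15, Option 3 32, Option 6 17. Option 1 eliminated.
Round 5: Option 3 47, Option 6 17. Option 3 has a majority (≥33).

Option 3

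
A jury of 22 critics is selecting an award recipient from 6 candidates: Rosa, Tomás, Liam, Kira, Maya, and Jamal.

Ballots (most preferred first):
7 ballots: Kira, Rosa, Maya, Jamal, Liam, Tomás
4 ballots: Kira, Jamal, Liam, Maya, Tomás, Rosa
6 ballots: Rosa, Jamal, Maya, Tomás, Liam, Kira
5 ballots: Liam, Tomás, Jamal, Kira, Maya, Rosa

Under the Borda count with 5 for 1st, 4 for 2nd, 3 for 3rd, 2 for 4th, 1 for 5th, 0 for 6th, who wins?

Jamal

Rosa: 7×4 + 4×0 + 6×5 + 5×0 = 58
Tomás: 7×0 + 4×1 + 6×2 + 5×4 = 36
Liam: 7×1 + 4×3 + 6×1 + 5×5 = 50
Kira: 7×5 + 4×5 + 6×0 + 5×2 = 65
Maya: 7×3 + 4×2 + 6×3 + 5×1 = 52
Jamal: 7×2 + 4×4 + 6×4 + 5×3 = 69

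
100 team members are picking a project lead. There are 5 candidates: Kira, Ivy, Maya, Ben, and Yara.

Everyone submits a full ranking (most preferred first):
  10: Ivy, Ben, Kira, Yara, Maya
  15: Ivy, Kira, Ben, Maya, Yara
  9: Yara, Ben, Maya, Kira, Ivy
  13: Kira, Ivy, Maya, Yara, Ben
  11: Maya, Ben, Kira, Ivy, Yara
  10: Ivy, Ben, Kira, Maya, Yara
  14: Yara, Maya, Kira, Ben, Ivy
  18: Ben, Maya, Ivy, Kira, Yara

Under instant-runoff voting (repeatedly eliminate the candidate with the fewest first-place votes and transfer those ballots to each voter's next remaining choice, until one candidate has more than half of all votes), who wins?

Round 1: Kira 13, Ivy 35, Maya 11, Ben 18, Yara 23. Maya eliminated.
Round 2: Kira 13, Ivy 35, Ben 29, Yara 23. Kira eliminated.
Round 3: Ivy 48, Ben 29, Yara 23. Yara eliminated.
Round 4: Ivy 48, Ben 52. Ben has a majority (≥51).

Ben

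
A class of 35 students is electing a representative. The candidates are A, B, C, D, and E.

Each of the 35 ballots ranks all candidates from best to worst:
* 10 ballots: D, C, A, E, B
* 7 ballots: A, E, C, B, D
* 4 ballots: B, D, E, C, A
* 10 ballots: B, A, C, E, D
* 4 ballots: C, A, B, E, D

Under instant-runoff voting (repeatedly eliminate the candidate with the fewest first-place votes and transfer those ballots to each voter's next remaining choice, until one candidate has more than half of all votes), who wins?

A

Round 1: A 7, B 14, C 4, D 10, E 0. E eliminated.
Round 2: A 7, B 14, C 4, D 10. C eliminated.
Round 3: A 11, B 14, D 10. D eliminated.
Round 4: A 21, B 14. A has a majority (≥18).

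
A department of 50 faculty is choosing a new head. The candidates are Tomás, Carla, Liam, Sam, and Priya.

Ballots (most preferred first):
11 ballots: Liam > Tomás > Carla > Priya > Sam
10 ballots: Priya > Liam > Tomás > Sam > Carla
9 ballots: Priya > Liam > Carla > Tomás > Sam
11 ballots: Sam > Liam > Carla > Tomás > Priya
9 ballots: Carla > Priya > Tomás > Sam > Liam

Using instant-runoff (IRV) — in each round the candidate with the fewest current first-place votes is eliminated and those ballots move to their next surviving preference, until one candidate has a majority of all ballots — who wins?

Round 1: Tomás 0, Carla 9, Liam 11, Sam 11, Priya 19. Tomás eliminated.
Round 2: Carla 9, Liam 11, Sam 11, Priya 19. Carla eliminated.
Round 3: Liam 11, Sam 11, Priya 28. Priya has a majority (≥26).

Priya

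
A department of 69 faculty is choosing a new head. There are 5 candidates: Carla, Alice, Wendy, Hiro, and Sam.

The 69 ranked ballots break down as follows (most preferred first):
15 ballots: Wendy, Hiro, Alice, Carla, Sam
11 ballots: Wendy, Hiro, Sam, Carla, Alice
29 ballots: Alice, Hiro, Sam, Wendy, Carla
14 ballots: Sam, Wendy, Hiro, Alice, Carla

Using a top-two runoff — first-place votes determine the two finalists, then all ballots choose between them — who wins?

Round 1 first-place votes: Carla 0, Alice 29, Wendy 26, Hiro 0, Sam 14. Alice and Wendy advance.
Runoff: Alice is ranked above Wendy on 29 ballots, Wendy above Alice on 40.

Wendy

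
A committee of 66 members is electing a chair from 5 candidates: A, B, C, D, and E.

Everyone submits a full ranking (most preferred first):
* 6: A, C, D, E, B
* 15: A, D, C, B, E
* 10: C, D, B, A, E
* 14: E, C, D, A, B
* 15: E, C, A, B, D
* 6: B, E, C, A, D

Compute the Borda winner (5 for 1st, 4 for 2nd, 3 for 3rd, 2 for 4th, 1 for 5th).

C

A: 6×5 + 15×5 + 10×2 + 14×2 + 15×3 + 6×2 = 210
B: 6×1 + 15×2 + 10×3 + 14×1 + 15×2 + 6×5 = 140
C: 6×4 + 15×3 + 10×5 + 14×4 + 15×4 + 6×3 = 253
D: 6×3 + 15×4 + 10×4 + 14×3 + 15×1 + 6×1 = 181
E: 6×2 + 15×1 + 10×1 + 14×5 + 15×5 + 6×4 = 206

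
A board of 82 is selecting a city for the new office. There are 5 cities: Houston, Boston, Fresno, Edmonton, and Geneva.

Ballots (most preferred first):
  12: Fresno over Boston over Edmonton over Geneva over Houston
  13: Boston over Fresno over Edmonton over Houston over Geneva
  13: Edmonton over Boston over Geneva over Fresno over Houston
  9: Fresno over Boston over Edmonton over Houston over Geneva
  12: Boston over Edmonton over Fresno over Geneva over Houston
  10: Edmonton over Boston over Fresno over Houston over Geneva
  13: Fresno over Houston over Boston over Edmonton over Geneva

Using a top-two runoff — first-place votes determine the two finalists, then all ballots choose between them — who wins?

Round 1 first-place votes: Houston 0, Boston 25, Fresno 34, Edmonton 23, Geneva 0. Fresno and Boston advance.
Runoff: Fresno is ranked above Boston on 34 ballots, Boston above Fresno on 48.

Boston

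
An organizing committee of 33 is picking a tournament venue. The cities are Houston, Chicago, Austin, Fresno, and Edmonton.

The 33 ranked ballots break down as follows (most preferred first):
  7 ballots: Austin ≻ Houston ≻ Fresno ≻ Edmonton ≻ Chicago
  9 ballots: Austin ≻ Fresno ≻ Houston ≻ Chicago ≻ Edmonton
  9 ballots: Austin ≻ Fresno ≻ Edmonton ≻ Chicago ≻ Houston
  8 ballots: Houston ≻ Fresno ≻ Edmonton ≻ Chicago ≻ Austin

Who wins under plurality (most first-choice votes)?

Austin

First-place votes: Houston 8, Chicago 0, Austin 25, Fresno 0, Edmonton 0.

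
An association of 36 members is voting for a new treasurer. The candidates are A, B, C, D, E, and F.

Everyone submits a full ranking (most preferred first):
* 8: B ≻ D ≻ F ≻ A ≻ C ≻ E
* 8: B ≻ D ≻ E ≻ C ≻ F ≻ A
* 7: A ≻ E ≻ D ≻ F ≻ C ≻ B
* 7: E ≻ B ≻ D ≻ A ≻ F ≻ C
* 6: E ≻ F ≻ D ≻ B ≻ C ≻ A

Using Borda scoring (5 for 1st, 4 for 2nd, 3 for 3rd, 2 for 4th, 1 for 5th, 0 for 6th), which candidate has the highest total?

A: 8×2 + 8×0 + 7×5 + 7×2 + 6×0 = 65
B: 8×5 + 8×5 + 7×0 + 7×4 + 6×2 = 120
C: 8×1 + 8×2 + 7×1 + 7×0 + 6×1 = 37
D: 8×4 + 8×4 + 7×3 + 7×3 + 6×3 = 124
E: 8×0 + 8×3 + 7×4 + 7×5 + 6×5 = 117
F: 8×3 + 8×1 + 7×2 + 7×1 + 6×4 = 77

D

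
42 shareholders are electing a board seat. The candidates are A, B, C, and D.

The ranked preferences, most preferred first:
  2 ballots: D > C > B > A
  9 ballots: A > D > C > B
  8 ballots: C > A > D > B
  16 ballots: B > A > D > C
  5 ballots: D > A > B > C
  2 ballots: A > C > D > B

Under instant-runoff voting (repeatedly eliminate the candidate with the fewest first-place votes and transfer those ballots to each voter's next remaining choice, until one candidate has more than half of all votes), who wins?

Round 1: A 11, B 16, C 8, D 7. D eliminated.
Round 2: A 16, B 16, C 10. C eliminated.
Round 3: A 24, B 18. A has a majority (≥22).

A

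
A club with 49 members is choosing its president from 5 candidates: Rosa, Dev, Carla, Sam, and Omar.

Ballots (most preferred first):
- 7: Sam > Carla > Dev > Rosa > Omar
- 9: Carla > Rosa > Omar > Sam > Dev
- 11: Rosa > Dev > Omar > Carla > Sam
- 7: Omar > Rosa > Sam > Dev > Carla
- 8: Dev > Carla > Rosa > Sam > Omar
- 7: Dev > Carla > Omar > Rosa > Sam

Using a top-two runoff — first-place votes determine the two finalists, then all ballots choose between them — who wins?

Rosa

Round 1 first-place votes: Rosa 11, Dev 15, Carla 9, Sam 7, Omar 7. Dev and Rosa advance.
Runoff: Dev is ranked above Rosa on 22 ballots, Rosa above Dev on 27.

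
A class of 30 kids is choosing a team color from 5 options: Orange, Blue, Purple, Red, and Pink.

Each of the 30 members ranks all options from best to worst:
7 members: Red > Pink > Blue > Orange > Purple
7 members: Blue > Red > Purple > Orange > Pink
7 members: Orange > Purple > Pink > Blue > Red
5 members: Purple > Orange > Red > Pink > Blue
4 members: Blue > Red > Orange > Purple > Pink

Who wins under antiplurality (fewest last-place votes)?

Orange

Last-place votes: Orange 0, Blue 5, Purple 7, Red 7, Pink 11.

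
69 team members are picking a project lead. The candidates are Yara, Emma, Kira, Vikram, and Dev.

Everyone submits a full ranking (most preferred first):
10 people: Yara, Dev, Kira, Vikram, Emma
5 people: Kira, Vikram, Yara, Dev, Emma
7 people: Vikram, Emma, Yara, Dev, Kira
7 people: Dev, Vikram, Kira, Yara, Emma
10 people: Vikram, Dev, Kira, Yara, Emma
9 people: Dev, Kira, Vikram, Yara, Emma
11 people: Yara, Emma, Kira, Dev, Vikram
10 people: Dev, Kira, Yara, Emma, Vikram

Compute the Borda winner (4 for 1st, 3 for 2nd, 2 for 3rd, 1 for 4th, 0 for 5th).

Dev

Yara: 10×4 + 5×2 + 7×2 + 7×1 + 10×1 + 9×1 + 11×4 + 10×2 = 154
Emma: 10×0 + 5×0 + 7×3 + 7×0 + 10×0 + 9×0 + 11×3 + 10×1 = 64
Kira: 10×2 + 5×4 + 7×0 + 7×2 + 10×2 + 9×3 + 11×2 + 10×3 = 153
Vikram: 10×1 + 5×3 + 7×4 + 7×3 + 10×4 + 9×2 + 11×0 + 10×0 = 132
Dev: 10×3 + 5×1 + 7×1 + 7×4 + 10×3 + 9×4 + 11×1 + 10×4 = 187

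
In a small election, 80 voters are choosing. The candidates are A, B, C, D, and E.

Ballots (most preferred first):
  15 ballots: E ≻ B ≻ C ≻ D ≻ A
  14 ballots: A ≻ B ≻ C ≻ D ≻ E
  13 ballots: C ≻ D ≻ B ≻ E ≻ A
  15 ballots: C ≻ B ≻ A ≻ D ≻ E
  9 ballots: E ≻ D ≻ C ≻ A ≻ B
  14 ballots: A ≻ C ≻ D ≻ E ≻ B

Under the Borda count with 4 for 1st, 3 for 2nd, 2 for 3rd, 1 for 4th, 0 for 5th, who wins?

C

A: 15×0 + 14×4 + 13×0 + 15×2 + 9×1 + 14×4 = 151
B: 15×3 + 14×3 + 13×2 + 15×3 + 9×0 + 14×0 = 158
C: 15×2 + 14×2 + 13×4 + 15×4 + 9×2 + 14×3 = 230
D: 15×1 + 14×1 + 13×3 + 15×1 + 9×3 + 14×2 = 138
E: 15×4 + 14×0 + 13×1 + 15×0 + 9×4 + 14×1 = 123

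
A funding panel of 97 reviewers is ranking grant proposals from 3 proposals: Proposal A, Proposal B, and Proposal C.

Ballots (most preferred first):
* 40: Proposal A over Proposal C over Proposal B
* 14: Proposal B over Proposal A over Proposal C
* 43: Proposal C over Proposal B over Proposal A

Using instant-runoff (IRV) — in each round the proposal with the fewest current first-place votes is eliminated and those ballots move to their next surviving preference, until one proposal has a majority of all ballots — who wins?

Round 1: Proposal A 40, Proposal B 14, Proposal C 43. Proposal B eliminated.
Round 2: Proposal A 54, Proposal C 43. Proposal A has a majority (≥49).

Proposal A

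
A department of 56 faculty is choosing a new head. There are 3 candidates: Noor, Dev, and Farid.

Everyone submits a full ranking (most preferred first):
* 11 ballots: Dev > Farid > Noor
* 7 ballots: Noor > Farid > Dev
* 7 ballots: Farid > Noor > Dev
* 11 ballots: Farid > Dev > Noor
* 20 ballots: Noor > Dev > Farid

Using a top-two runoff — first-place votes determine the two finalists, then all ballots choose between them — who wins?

Round 1 first-place votes: Noor 27, Dev 11, Farid 18. Noor and Farid advance.
Runoff: Noor is ranked above Farid on 27 ballots, Farid above Noor on 29.

Farid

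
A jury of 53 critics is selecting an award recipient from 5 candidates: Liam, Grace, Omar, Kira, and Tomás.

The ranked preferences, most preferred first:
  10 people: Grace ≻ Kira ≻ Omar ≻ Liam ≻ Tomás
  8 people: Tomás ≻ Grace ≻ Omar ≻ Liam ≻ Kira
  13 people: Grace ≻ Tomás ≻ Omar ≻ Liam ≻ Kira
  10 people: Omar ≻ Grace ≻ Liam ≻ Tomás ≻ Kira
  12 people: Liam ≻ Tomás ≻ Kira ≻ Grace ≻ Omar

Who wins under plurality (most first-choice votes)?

First-place votes: Liam 12, Grace 23, Omar 10, Kira 0, Tomás 8.

Grace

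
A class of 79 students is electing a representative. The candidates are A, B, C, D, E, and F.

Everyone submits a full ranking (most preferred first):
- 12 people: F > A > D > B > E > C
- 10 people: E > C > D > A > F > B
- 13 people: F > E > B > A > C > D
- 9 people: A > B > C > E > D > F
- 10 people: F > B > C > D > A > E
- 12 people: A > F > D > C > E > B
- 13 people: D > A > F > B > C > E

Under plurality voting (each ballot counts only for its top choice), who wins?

First-place votes: A 21, B 0, C 0, D 13, E 10, F 35.

F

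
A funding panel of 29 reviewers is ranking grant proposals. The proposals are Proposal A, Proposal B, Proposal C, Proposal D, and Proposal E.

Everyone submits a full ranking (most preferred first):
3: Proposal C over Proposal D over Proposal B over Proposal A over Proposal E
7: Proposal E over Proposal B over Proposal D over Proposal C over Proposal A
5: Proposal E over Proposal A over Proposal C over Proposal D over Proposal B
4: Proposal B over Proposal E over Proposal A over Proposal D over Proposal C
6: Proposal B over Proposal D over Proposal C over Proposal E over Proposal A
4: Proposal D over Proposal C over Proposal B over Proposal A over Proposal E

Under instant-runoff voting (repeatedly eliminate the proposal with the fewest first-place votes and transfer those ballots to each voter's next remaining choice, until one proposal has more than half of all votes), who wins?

Round 1: Proposal A 0, Proposal B 10, Proposal C 3, Proposal D 4, Proposal E 12. Proposal A eliminated.
Round 2: Proposal B 10, Proposal C 3, Proposal D 4, Proposal E 12. Proposal C eliminated.
Round 3: Proposal B 10, Proposal D 7, Proposal E 12. Proposal D eliminated.
Round 4: Proposal B 17, Proposal E 12. Proposal B has a majority (≥15).

Proposal B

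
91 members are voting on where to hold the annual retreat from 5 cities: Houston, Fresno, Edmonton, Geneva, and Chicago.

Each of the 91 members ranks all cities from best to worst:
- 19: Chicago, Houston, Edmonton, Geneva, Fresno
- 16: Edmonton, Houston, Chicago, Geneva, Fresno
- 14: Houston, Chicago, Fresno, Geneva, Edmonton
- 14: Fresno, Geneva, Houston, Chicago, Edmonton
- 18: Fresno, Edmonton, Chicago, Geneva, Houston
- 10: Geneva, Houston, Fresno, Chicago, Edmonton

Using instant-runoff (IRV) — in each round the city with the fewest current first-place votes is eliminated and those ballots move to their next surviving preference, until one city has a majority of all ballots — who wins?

Houston

Round 1: Houston 14, Fresno 32, Edmonton 16, Geneva 10, Chicago 19. Geneva eliminated.
Round 2: Houston 24, Fresno 32, Edmonton 16, Chicago 19. Edmonton eliminated.
Round 3: Houston 40, Fresno 32, Chicago 19. Chicago eliminated.
Round 4: Houston 59, Fresno 32. Houston has a majority (≥46).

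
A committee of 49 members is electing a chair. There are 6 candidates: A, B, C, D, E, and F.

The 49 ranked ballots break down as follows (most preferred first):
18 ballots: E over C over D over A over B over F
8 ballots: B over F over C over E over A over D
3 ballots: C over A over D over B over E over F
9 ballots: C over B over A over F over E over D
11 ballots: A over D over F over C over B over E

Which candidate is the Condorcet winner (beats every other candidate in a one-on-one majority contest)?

C vs A: 38–11
C vs B: 41–8
C vs D: 38–11
C vs E: 31–18
C vs F: 30–19
C beats every other candidate.

C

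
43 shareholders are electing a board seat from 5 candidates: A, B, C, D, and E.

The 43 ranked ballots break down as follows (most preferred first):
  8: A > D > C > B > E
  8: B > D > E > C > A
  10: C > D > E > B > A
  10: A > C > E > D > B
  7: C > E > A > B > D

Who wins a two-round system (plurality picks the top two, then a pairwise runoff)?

C

Round 1 first-place votes: A 18, B 8, C 17, D 0, E 0. A and C advance.
Runoff: A is ranked above C on 18 ballots, C above A on 25.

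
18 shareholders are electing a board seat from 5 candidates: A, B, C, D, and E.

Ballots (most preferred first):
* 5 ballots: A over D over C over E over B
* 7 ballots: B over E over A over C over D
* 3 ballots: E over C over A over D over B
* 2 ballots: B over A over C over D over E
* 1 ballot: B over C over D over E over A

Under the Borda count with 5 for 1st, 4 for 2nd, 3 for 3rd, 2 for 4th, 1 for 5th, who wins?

A: 5×5 + 7×3 + 3×3 + 2×4 + 1×1 = 64
B: 5×1 + 7×5 + 3×1 + 2×5 + 1×5 = 58
C: 5×3 + 7×2 + 3×4 + 2×3 + 1×4 = 51
D: 5×4 + 7×1 + 3×2 + 2×2 + 1×3 = 40
E: 5×2 + 7×4 + 3×5 + 2×1 + 1×2 = 57

A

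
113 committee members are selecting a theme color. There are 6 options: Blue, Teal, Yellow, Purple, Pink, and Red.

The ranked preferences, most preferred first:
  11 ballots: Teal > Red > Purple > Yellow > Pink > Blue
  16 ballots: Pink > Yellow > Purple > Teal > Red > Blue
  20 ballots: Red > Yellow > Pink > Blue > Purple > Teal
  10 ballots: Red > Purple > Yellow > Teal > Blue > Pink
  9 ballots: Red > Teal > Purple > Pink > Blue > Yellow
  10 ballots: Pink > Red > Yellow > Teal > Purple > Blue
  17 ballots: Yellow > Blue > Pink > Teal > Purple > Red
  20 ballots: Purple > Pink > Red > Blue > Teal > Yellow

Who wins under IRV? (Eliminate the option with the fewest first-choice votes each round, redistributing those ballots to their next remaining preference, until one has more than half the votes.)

Pink

Round 1: Blue 0, Teal 11, Yellow 17, Purple 20, Pink 26, Red 39. Blue eliminated.
Round 2: Teal 11, Yellow 17, Purple 20, Pink 26, Red 39. Teal eliminated.
Round 3: Yellow 17, Purple 20, Pink 26, Red 50. Yellow eliminated.
Round 4: Purple 20, Pink 43, Red 50. Purple eliminated.
Round 5: Pink 63, Red 50. Pink has a majority (≥57).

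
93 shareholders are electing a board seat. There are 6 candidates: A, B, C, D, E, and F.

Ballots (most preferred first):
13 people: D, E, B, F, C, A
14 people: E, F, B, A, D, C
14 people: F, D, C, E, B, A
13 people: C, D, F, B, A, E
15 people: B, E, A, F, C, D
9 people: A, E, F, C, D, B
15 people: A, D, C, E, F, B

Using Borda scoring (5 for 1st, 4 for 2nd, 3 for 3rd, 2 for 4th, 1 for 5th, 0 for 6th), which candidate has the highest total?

A: 13×0 + 14×2 + 14×0 + 13×1 + 15×3 + 9×5 + 15×5 = 206
B: 13×3 + 14×3 + 14×1 + 13×2 + 15×5 + 9×0 + 15×0 = 196
C: 13×1 + 14×0 + 14×3 + 13×5 + 15×1 + 9×2 + 15×3 = 198
D: 13×5 + 14×1 + 14×4 + 13×4 + 15×0 + 9×1 + 15×4 = 256
E: 13×4 + 14×5 + 14×2 + 13×0 + 15×4 + 9×4 + 15×2 = 276
F: 13×2 + 14×4 + 14×5 + 13×3 + 15×2 + 9×3 + 15×1 = 263

E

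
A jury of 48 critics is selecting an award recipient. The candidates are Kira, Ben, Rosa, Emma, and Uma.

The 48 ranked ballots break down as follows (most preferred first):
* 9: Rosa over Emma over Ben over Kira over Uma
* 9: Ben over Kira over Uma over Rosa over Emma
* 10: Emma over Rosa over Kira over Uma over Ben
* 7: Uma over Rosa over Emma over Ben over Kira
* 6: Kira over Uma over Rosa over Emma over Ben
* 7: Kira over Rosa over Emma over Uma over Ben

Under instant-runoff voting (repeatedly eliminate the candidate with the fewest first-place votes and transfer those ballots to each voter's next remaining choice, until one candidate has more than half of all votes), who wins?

Round 1: Kira 13, Ben 9, Rosa 9, Emma 10, Uma 7. Uma eliminated.
Round 2: Kira 13, Ben 9, Rosa 16, Emma 10. Ben eliminated.
Round 3: Kira 22, Rosa 16, Emma 10. Emma eliminated.
Round 4: Kira 22, Rosa 26. Rosa has a majority (≥25).

Rosa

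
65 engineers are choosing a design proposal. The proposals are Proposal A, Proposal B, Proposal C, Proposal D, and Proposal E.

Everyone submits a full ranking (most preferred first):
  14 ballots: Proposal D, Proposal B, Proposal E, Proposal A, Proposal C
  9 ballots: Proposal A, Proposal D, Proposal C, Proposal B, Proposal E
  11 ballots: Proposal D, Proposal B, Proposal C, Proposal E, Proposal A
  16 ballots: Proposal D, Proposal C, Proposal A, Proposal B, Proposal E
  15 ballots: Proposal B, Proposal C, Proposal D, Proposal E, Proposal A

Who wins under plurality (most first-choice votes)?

First-place votes: Proposal A 9, Proposal B 15, Proposal C 0, Proposal D 41, Proposal E 0.

Proposal D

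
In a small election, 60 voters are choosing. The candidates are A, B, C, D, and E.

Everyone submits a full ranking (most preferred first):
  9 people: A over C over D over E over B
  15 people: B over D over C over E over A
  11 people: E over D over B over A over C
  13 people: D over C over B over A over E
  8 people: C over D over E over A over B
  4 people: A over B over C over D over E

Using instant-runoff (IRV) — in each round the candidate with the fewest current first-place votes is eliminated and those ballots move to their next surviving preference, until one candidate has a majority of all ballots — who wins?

Round 1: A 13, B 15, C 8, D 13, E 11. C eliminated.
Round 2: A 13, B 15, D 21, E 11. E eliminated.
Round 3: A 13, B 15, D 32. D has a majority (≥31).

D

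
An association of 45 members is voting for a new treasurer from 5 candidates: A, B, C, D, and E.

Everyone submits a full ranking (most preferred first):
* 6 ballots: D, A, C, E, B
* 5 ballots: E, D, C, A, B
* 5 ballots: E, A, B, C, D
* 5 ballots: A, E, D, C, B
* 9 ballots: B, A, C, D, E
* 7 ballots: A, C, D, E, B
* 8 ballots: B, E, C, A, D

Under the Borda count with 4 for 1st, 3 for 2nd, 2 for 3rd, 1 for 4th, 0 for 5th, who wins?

A: 6×3 + 5×1 + 5×3 + 5×4 + 9×3 + 7×4 + 8×1 = 121
B: 6×0 + 5×0 + 5×2 + 5×0 + 9×4 + 7×0 + 8×4 = 78
C: 6×2 + 5×2 + 5×1 + 5×1 + 9×2 + 7×3 + 8×2 = 87
D: 6×4 + 5×3 + 5×0 + 5×2 + 9×1 + 7×2 + 8×0 = 72
E: 6×1 + 5×4 + 5×4 + 5×3 + 9×0 + 7×1 + 8×3 = 92

A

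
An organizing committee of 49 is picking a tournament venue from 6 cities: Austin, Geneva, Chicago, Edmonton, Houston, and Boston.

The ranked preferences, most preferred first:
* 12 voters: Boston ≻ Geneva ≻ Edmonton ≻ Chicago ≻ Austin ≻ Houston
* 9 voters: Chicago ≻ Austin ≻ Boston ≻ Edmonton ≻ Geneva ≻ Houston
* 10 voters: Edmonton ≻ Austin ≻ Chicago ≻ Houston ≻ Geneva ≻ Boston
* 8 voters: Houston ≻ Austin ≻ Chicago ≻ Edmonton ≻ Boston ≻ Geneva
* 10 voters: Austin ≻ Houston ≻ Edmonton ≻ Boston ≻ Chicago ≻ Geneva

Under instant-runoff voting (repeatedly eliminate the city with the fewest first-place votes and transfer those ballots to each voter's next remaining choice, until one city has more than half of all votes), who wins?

Austin

Round 1: Austin 10, Geneva 0, Chicago 9, Edmonton 10, Houston 8, Boston 12. Geneva eliminated.
Round 2: Austin 10, Chicago 9, Edmonton 10, Houston 8, Boston 12. Houston eliminated.
Round 3: Austin 18, Chicago 9, Edmonton 10, Boston 12. Chicago eliminated.
Round 4: Austin 27, Edmonton 10, Boston 12. Austin has a majority (≥25).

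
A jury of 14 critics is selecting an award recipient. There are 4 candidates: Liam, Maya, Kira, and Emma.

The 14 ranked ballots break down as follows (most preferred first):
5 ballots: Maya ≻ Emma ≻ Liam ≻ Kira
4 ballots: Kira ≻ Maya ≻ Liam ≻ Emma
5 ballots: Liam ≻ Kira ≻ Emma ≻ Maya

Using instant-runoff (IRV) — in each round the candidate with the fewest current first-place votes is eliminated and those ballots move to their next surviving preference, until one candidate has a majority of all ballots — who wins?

Maya

Round 1: Liam 5, Maya 5, Kira 4, Emma 0. Emma eliminated.
Round 2: Liam 5, Maya 5, Kira 4. Kira eliminated.
Round 3: Liam 5, Maya 9. Maya has a majority (≥8).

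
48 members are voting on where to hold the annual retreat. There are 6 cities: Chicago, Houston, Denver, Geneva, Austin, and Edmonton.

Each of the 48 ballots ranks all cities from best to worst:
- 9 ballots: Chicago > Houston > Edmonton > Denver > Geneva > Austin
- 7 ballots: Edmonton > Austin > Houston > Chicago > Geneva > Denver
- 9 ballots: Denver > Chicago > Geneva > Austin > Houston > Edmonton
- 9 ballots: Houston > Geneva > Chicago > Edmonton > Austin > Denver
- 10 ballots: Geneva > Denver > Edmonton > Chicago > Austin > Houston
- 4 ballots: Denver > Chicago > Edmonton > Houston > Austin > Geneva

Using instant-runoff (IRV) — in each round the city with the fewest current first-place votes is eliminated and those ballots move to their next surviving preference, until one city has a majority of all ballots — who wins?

Round 1: Chicago 9, Houston 9, Denver 13, Geneva 10, Austin 0, Edmonton 7. Austin eliminated.
Round 2: Chicago 9, Houston 9, Denver 13, Geneva 10, Edmonton 7. Edmonton eliminated.
Round 3: Chicago 9, Houston 16, Denver 13, Geneva 10. Chicago eliminated.
Round 4: Houston 25, Denver 13, Geneva 10. Houston has a majority (≥25).

Houston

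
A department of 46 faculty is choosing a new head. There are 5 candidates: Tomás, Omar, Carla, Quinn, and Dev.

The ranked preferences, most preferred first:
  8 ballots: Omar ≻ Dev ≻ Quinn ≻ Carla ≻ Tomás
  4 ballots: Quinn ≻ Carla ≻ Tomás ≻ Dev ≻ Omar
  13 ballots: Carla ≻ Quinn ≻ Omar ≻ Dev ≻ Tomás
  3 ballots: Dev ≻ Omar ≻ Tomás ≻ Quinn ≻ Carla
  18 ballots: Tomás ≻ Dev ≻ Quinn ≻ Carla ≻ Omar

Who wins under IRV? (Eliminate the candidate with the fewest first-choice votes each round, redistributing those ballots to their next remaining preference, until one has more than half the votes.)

Round 1: Tomás 18, Omar 8, Carla 13, Quinn 4, Dev 3. Dev eliminated.
Round 2: Tomás 18, Omar 11, Carla 13, Quinn 4. Quinn eliminated.
Round 3: Tomás 18, Omar 11, Carla 17. Omar eliminated.
Round 4: Tomás 21, Carla 25. Carla has a majority (≥24).

Carla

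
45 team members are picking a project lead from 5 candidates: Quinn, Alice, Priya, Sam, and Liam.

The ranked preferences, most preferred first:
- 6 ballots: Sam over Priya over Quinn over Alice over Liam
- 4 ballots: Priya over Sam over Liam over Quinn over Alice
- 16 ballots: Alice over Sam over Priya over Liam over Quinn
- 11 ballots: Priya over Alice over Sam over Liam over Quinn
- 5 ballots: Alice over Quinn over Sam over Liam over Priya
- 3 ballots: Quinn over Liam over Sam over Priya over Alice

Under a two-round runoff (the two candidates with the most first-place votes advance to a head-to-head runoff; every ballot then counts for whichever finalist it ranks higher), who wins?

Priya

Round 1 first-place votes: Quinn 3, Alice 21, Priya 15, Sam 6, Liam 0. Alice and Priya advance.
Runoff: Alice is ranked above Priya on 21 ballots, Priya above Alice on 24.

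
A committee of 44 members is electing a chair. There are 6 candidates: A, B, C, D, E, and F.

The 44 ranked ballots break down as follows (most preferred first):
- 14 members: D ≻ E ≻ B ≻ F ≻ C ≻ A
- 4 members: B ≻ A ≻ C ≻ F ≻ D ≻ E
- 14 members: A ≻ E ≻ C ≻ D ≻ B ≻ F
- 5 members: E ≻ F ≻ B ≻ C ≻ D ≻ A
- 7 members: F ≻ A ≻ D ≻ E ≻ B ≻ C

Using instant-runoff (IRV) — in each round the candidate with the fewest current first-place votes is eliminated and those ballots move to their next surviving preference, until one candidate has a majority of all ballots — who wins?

Round 1: A 14, B 4, C 0, D 14, E 5, F 7. C eliminated.
Round 2: A 14, B 4, D 14, E 5, F 7. B eliminated.
Round 3: A 18, D 14, E 5, F 7. E eliminated.
Round 4: A 18, D 14, F 12. F eliminated.
Round 5: A 25, D 19. A has a majority (≥23).

A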